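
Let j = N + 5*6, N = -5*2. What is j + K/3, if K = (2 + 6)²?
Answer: 124/3 ≈ 41.333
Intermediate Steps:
N = -10
K = 64 (K = 8² = 64)
j = 20 (j = -10 + 5*6 = -10 + 30 = 20)
j + K/3 = 20 + 64/3 = 124/3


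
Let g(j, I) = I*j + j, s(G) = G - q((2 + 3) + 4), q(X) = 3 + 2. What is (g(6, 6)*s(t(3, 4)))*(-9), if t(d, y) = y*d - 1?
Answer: -2268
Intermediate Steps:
q(X) = 5
t(d, y) = -1 + d*y (t(d, y) = d*y - 1 = -1 + d*y)
s(G) = -5 + G (s(G) = G - 1*5 = G - 5 = -5 + G)
g(j, I) = j + I*j
(g(6, 6)*s(t(3, 4)))*(-9) = ((6*(1 + 6))*(-5 + (-1 + 3*4)))*(-9) = ((6*7)*(-5 + (-1 + 12)))*(-9) = (42*(-5 + 11))*(-9) = (42*6)*(-9) = 252*(-9) = -2268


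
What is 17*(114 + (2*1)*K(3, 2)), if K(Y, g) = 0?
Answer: 1938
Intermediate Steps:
17*(114 + (2*1)*K(3, 2)) = 17*(114 + (2*1)*0) = 17*(114 + 2*0) = 17*(114 + 0) = 17*114 = 1938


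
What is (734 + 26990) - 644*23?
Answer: 12912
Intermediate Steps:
(734 + 26990) - 644*23 = 27724 - 14812 = 12912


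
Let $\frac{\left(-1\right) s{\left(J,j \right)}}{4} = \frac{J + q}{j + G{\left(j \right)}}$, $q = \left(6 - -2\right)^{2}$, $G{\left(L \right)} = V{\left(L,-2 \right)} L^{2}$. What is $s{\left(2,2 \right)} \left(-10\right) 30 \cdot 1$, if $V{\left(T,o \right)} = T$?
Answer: $7920$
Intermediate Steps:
$G{\left(L \right)} = L^{3}$ ($G{\left(L \right)} = L L^{2} = L^{3}$)
$q = 64$ ($q = \left(6 + 2\right)^{2} = 8^{2} = 64$)
$s{\left(J,j \right)} = - \frac{4 \left(64 + J\right)}{j + j^{3}}$ ($s{\left(J,j \right)} = - 4 \frac{J + 64}{j + j^{3}} = - 4 \frac{64 + J}{j + j^{3}} = - \frac{4 \left(64 + J\right)}{j + j^{3}}$)
$s{\left(2,2 \right)} \left(-10\right) 30 \cdot 1 = \frac{-256 - 8}{2 + 2^{3}} \left(-10\right) 30 \cdot 1 = \frac{-256 - 8}{2 + 8} \left(-10\right) 30 \cdot 1 = \frac{1}{10} \left(-264\right) \left(-10\right) 30 \cdot 1 = \left(- \frac{132}{5}\right) \left(-10\right) 30 \cdot 1 = 264 \cdot 30 \cdot 1 = 7920 \cdot 1 = 7920$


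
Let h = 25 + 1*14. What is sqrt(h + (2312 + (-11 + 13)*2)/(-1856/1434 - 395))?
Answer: sqrt(2676912623715)/284143 ≈ 5.7581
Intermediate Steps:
h = 39 (h = 25 + 14 = 39)
sqrt(h + (2312 + (-11 + 13)*2)/(-1856/1434 - 395)) = sqrt(39 + (2312 + (-11 + 13)*2)/(-1856/1434 - 395)) = sqrt(39 + (2312 + 2*2)/(-1856*1/1434 - 395)) = sqrt(39 + (2312 + 4)/(-928/717 - 395)) = sqrt(39 + 2316/(-284143/717)) = sqrt(39 + 2316*(-717/284143)) = sqrt(39 - 1660572/284143) = sqrt(9421005/284143) = sqrt(2676912623715)/284143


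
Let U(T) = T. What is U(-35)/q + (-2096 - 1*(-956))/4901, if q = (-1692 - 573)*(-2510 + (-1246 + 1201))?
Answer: -188498201/810355845 ≈ -0.23261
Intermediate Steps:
q = 5787075 (q = -2265*(-2510 - 45) = -2265*(-2555) = 5787075)
U(-35)/q + (-2096 - 1*(-956))/4901 = -35/5787075 + (-2096 - 1*(-956))/4901 = -35*1/5787075 + (-2096 + 956)*(1/4901) = -1/165345 - 1140*1/4901 = -1/165345 - 1140/4901 = -188498201/810355845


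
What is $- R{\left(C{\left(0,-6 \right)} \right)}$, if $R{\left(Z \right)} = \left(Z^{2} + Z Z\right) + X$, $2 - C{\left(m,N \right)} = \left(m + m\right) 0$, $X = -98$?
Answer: $90$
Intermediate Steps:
$C{\left(m,N \right)} = 2$ ($C{\left(m,N \right)} = 2 - \left(m + m\right) 0 = 2 - 2 m 0 = 2 - 0 = 2 + 0 = 2$)
$R{\left(Z \right)} = -98 + 2 Z^{2}$ ($R{\left(Z \right)} = \left(Z^{2} + Z Z\right) - 98 = \left(Z^{2} + Z^{2}\right) - 98 = 2 Z^{2} - 98 = -98 + 2 Z^{2}$)
$- R{\left(C{\left(0,-6 \right)} \right)} = - (-98 + 2 \cdot 2^{2}) = - (-98 + 2 \cdot 4) = - (-98 + 8) = \left(-1\right) \left(-90\right) = 90$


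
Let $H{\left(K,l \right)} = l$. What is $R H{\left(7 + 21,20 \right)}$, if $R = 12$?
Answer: $240$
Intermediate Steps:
$R H{\left(7 + 21,20 \right)} = 12 \cdot 20 = 240$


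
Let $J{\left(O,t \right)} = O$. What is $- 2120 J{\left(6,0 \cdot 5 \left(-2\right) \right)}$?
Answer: $-12720$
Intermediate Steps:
$- 2120 J{\left(6,0 \cdot 5 \left(-2\right) \right)} = \left(-2120\right) 6 = -12720$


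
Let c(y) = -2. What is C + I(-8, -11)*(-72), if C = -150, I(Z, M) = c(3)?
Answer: -6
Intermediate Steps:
I(Z, M) = -2
C + I(-8, -11)*(-72) = -150 - 2*(-72) = -150 + 144 = -6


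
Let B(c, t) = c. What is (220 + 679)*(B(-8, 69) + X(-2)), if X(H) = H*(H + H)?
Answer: 0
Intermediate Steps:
X(H) = 2*H**2 (X(H) = H*(2*H) = 2*H**2)
(220 + 679)*(B(-8, 69) + X(-2)) = (220 + 679)*(-8 + 2*(-2)**2) = 899*(-8 + 2*4) = 899*(-8 + 8) = 899*0 = 0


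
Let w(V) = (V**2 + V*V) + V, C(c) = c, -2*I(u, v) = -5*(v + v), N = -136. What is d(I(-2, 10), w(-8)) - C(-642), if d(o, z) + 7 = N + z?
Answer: 619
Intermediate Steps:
I(u, v) = 5*v (I(u, v) = -(-5)*(v + v)/2 = -(-5)*2*v/2 = -(-5)*v = 5*v)
w(V) = V + 2*V**2 (w(V) = (V**2 + V**2) + V = 2*V**2 + V = V + 2*V**2)
d(o, z) = -143 + z (d(o, z) = -7 + (-136 + z) = -143 + z)
d(I(-2, 10), w(-8)) - C(-642) = (-143 - 8*(1 + 2*(-8))) - 1*(-642) = (-143 - 8*(1 - 16)) + 642 = (-143 - 8*(-15)) + 642 = (-143 + 120) + 642 = -23 + 642 = 619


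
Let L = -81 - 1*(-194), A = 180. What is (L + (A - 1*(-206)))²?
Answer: 249001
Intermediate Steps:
L = 113 (L = -81 + 194 = 113)
(L + (A - 1*(-206)))² = (113 + (180 - 1*(-206)))² = (113 + (180 + 206))² = (113 + 386)² = 499² = 249001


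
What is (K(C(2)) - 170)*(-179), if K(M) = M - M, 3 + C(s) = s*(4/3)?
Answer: 30430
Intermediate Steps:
C(s) = -3 + 4*s/3 (C(s) = -3 + s*(4/3) = -3 + 4*s/3)
K(M) = 0
(K(C(2)) - 170)*(-179) = (0 - 170)*(-179) = -170*(-179) = 30430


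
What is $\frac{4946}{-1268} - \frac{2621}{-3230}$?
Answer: $- \frac{1581519}{511955} \approx -3.0892$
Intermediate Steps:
$\frac{4946}{-1268} - \frac{2621}{-3230} = 4946 \left(- \frac{1}{1268}\right) - - \frac{2621}{3230} = - \frac{2473}{634} + \frac{2621}{3230} = - \frac{1581519}{511955}$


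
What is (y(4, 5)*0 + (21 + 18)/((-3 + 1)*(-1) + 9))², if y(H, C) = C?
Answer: 1521/121 ≈ 12.570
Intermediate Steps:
(y(4, 5)*0 + (21 + 18)/((-3 + 1)*(-1) + 9))² = (5*0 + (21 + 18)/((-3 + 1)*(-1) + 9))² = (0 + 39/(-2*(-1) + 9))² = (0 + 39/(2 + 9))² = (0 + 39/11)² = (39/11)² = 1521/121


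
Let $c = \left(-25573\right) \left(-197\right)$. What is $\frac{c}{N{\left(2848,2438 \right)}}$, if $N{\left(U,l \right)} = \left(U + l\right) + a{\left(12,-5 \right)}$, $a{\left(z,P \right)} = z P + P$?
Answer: $\frac{5037881}{5221} \approx 964.93$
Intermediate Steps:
$c = 5037881$
$a{\left(z,P \right)} = P + P z$ ($a{\left(z,P \right)} = P z + P = P + P z$)
$N{\left(U,l \right)} = -65 + U + l$ ($N{\left(U,l \right)} = \left(U + l\right) - 5 \left(1 + 12\right) = \left(U + l\right) - 65 = -65 + U + l$)
$\frac{c}{N{\left(2848,2438 \right)}} = \frac{5037881}{-65 + 2848 + 2438} = \frac{5037881}{5221}$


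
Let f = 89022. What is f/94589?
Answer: 89022/94589 ≈ 0.94114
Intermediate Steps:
f/94589 = 89022/94589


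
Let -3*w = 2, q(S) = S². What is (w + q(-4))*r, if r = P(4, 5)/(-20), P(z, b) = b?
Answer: -23/6 ≈ -3.8333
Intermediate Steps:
w = -⅔ (w = -⅓*2 = -⅔ ≈ -0.66667)
r = -¼ (r = 5/(-20) = 5*(-1/20) = -¼ ≈ -0.25000)
(w + q(-4))*r = (-⅔ + (-4)²)*(-¼) = (-⅔ + 16)*(-¼) = (46/3)*(-¼) = -23/6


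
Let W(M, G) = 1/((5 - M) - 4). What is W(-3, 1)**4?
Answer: 1/256 ≈ 0.0039063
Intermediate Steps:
W(M, G) = 1/(1 - M)
W(-3, 1)**4 = (-1/(-1 - 3))**4 = (-1/(-4))**4 = (-1*(-1/4))**4 = (1/4)**4 = 1/256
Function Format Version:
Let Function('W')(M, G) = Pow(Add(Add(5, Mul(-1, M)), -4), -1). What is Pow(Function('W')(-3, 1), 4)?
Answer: Rational(1, 256) ≈ 0.0039063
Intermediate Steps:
Function('W')(M, G) = Pow(Add(1, Mul(-1, M)), -1)
Pow(Function('W')(-3, 1), 4) = Pow(Mul(-1, Pow(Add(-1, -3), -1)), 4) = Pow(Mul(-1, Pow(-4, -1)), 4) = Pow(Mul(-1, Rational(-1, 4)), 4) = Pow(Rational(1, 4), 4) = Rational(1, 256)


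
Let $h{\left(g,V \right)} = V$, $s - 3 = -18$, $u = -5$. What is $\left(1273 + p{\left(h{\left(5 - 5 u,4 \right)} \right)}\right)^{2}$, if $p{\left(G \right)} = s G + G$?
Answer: $1481089$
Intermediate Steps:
$s = -15$ ($s = 3 - 18 = -15$)
$p{\left(G \right)} = - 14 G$ ($p{\left(G \right)} = - 15 G + G = - 14 G$)
$\left(1273 + p{\left(h{\left(5 - 5 u,4 \right)} \right)}\right)^{2} = \left(1273 - 56\right)^{2} = 1217^{2} = 1481089$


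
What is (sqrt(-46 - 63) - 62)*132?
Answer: -8184 + 132*I*sqrt(109) ≈ -8184.0 + 1378.1*I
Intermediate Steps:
(sqrt(-46 - 63) - 62)*132 = (sqrt(-109) - 62)*132 = (I*sqrt(109) - 62)*132 = (-62 + I*sqrt(109))*132 = -8184 + 132*I*sqrt(109)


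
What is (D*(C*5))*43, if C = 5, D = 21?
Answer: 22575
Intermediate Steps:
(D*(C*5))*43 = (21*(5*5))*43 = (21*25)*43 = 525*43 = 22575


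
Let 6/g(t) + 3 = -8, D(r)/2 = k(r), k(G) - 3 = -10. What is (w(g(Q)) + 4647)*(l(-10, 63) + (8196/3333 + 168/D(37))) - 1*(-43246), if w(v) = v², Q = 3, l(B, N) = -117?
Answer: -73241700575/134431 ≈ -5.4483e+5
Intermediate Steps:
k(G) = -7 (k(G) = 3 - 10 = -7)
D(r) = -14 (D(r) = 2*(-7) = -14)
g(t) = -6/11 (g(t) = 6/(-3 - 8) = 6/(-11) = 6*(-1/11) = -6/11)
(w(g(Q)) + 4647)*(l(-10, 63) + (8196/3333 + 168/D(37))) - 1*(-43246) = ((-6/11)² + 4647)*(-117 + (8196/3333 + 168/(-14))) - 1*(-43246) = (36/121 + 4647)*(-117 + (8196*(1/3333) + 168*(-1/14))) + 43246 = 562323*(-117 + (2732/1111 - 12))/121 + 43246 = 562323*(-117 - 10600/1111)/121 + 43246 = (562323/121)*(-140587/1111) + 43246 = -79055303601/134431 + 43246 = -73241700575/134431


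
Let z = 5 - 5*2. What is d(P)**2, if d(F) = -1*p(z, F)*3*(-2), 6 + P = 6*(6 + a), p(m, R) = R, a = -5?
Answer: 0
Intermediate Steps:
z = -5 (z = 5 - 10 = -5)
P = 0 (P = -6 + 6*(6 - 5) = -6 + 6*1 = -6 + 6 = 0)
d(F) = 6*F (d(F) = -1*F*3*(-2) = -F*(-6) = -(-6)*F = 6*F)
d(P)**2 = (6*0)**2 = 0**2 = 0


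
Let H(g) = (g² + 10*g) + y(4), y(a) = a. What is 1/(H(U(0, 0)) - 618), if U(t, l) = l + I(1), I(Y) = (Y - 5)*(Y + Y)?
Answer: -1/630 ≈ -0.0015873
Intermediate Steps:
I(Y) = 2*Y*(-5 + Y) (I(Y) = (-5 + Y)*(2*Y) = 2*Y*(-5 + Y))
U(t, l) = -8 + l (U(t, l) = l + 2*1*(-5 + 1) = l + 2*1*(-4) = l - 8 = -8 + l)
H(g) = 4 + g² + 10*g (H(g) = (g² + 10*g) + 4 = 4 + g² + 10*g)
1/(H(U(0, 0)) - 618) = 1/((4 + (-8 + 0)² + 10*(-8 + 0)) - 618) = 1/((4 + (-8)² + 10*(-8)) - 618) = 1/((4 + 64 - 80) - 618) = 1/(-12 - 618) = 1/(-630) = -1/630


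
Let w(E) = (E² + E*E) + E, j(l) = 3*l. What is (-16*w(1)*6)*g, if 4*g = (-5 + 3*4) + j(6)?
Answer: -1800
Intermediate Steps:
w(E) = E + 2*E² (w(E) = (E² + E²) + E = 2*E² + E = E + 2*E²)
g = 25/4 (g = ((-5 + 3*4) + 3*6)/4 = ((-5 + 12) + 18)/4 = (7 + 18)/4 = (¼)*25 = 25/4 ≈ 6.2500)
(-16*w(1)*6)*g = (-16*(1 + 2*1)*6)*(25/4) = (-16*(1 + 2)*6)*(25/4) = (-16*3*6)*(25/4) = -48*6*(25/4) = -288*25/4 = -1800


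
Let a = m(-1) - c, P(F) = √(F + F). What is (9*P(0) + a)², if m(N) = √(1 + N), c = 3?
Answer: 9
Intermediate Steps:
P(F) = √2*√F (P(F) = √(2*F) = √2*√F)
a = -3 (a = √(1 - 1) - 1*3 = √0 - 3 = 0 - 3 = -3)
(9*P(0) + a)² = (9*(√2*√0) - 3)² = (9*(√2*0) - 3)² = (9*0 - 3)² = (0 - 3)² = (-3)² = 9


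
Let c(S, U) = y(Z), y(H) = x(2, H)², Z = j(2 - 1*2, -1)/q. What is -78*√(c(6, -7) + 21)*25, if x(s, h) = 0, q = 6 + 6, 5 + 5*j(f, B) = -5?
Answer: -1950*√21 ≈ -8936.0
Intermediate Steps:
j(f, B) = -2 (j(f, B) = -1 + (⅕)*(-5) = -1 - 1 = -2)
q = 12
Z = -⅙ (Z = -2/12 = -2*1/12 = -⅙ ≈ -0.16667)
y(H) = 0 (y(H) = 0² = 0)
c(S, U) = 0
-78*√(c(6, -7) + 21)*25 = -78*√(0 + 21)*25 = -78*√21*25 = -1950*√21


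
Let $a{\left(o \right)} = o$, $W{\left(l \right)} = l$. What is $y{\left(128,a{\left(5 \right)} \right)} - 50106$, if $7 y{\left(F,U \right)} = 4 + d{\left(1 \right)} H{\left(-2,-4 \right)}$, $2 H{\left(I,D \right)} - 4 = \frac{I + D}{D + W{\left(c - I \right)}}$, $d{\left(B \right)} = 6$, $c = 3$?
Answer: $- \frac{350744}{7} \approx -50106.0$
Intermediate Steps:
$H{\left(I,D \right)} = 2 + \frac{D + I}{2 \left(3 + D - I\right)}$ ($H{\left(I,D \right)} = 2 + \frac{\left(I + D\right) \frac{1}{D - \left(-3 + I\right)}}{2} = 2 + \frac{\left(D + I\right) \frac{1}{3 + D - I}}{2} = 2 + \frac{\frac{1}{3 + D - I} \left(D + I\right)}{2} = 2 + \frac{D + I}{2 \left(3 + D - I\right)}$)
$y{\left(F,U \right)} = - \frac{2}{7}$ ($y{\left(F,U \right)} = \frac{4 + 6 \frac{12 - -6 + 5 \left(-4\right)}{2 \left(3 - 4 - -2\right)}}{7} = \frac{4 + 6 \frac{12 + 6 - 20}{2 \left(3 - 4 + 2\right)}}{7} = \frac{4 + 6 \cdot \frac{1}{2} \cdot 1^{-1} \left(-2\right)}{7} = \frac{4 + 6 \cdot \frac{1}{2} \cdot 1 \left(-2\right)}{7} = \frac{4 + 6 \left(-1\right)}{7} = \frac{4 - 6}{7} = \frac{1}{7} \left(-2\right) = - \frac{2}{7}$)
$y{\left(128,a{\left(5 \right)} \right)} - 50106 = - \frac{2}{7} - 50106 = - \frac{350744}{7}$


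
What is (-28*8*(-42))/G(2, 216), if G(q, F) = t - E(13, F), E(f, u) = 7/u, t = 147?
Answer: 290304/4535 ≈ 64.014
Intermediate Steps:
G(q, F) = 147 - 7/F
(-28*8*(-42))/G(2, 216) = (-28*8*(-42))/(147 - 7/216) = (-224*(-42))/(147 - 7*1/216) = 9408/(147 - 7/216) = 9408/(31745/216) = 9408*(216/31745) = 290304/4535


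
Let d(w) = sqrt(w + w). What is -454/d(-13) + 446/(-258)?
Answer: -223/129 + 227*I*sqrt(26)/13 ≈ -1.7287 + 89.037*I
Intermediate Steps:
d(w) = sqrt(2)*sqrt(w) (d(w) = sqrt(2*w) = sqrt(2)*sqrt(w))
-454/d(-13) + 446/(-258) = -454*(-I*sqrt(26)/26) + 446/(-258) = -454*(-I*sqrt(26)/26) + 446*(-1/258) = -454*(-I*sqrt(26)/26) - 223/129 = -(-227)*I*sqrt(26)/13 - 223/129 = 227*I*sqrt(26)/13 - 223/129 = -223/129 + 227*I*sqrt(26)/13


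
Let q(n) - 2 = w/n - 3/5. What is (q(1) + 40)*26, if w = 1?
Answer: 5512/5 ≈ 1102.4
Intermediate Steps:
q(n) = 7/5 + 1/n (q(n) = 2 + (1/n - 3/5) = 2 + (1/n - 3*⅕) = 2 + (1/n - ⅗) = 2 + (-⅗ + 1/n) = 7/5 + 1/n)
(q(1) + 40)*26 = ((7/5 + 1/1) + 40)*26 = ((7/5 + 1) + 40)*26 = (12/5 + 40)*26 = (212/5)*26 = 5512/5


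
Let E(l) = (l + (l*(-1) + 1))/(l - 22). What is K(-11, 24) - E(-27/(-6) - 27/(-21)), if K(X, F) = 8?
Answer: 1830/227 ≈ 8.0617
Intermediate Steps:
E(l) = 1/(-22 + l) (E(l) = (l + (-l + 1))/(-22 + l) = (l + (1 - l))/(-22 + l) = 1/(-22 + l))
K(-11, 24) - E(-27/(-6) - 27/(-21)) = 8 - 1/(-22 + (-27/(-6) - 27/(-21))) = 8 - 1/(-22 + (-27*(-⅙) - 27*(-1/21))) = 8 - 1/(-22 + (9/2 + 9/7)) = 8 - 1/(-22 + 81/14) = 8 - 1/(-227/14) = 8 - 1*(-14/227) = 8 + 14/227 = 1830/227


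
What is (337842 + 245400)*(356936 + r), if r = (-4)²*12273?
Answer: 322710131568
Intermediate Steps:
r = 196368 (r = 16*12273 = 196368)
(337842 + 245400)*(356936 + r) = (337842 + 245400)*(356936 + 196368) = 583242*553304 = 322710131568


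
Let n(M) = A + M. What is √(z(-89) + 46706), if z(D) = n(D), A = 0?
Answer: √46617 ≈ 215.91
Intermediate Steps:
n(M) = M (n(M) = 0 + M = M)
z(D) = D
√(z(-89) + 46706) = √(-89 + 46706) = √46617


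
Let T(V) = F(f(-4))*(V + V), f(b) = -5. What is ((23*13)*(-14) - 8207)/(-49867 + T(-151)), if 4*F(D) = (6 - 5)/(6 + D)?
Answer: 8262/33295 ≈ 0.24815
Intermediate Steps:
F(D) = 1/(4*(6 + D)) (F(D) = ((6 - 5)/(6 + D))/4 = (1/(6 + D))/4 = 1/(4*(6 + D)))
T(V) = V/2 (T(V) = (1/(4*(6 - 5)))*(V + V) = ((¼)/1)*(2*V) = ((¼)*1)*(2*V) = (2*V)/4 = V/2)
((23*13)*(-14) - 8207)/(-49867 + T(-151)) = ((23*13)*(-14) - 8207)/(-49867 + (½)*(-151)) = (299*(-14) - 8207)/(-49867 - 151/2) = (-4186 - 8207)/(-99885/2) = -12393*(-2/99885) = 8262/33295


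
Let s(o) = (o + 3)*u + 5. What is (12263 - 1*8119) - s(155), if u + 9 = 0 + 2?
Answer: 5245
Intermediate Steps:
u = -7 (u = -9 + (0 + 2) = -9 + 2 = -7)
s(o) = -16 - 7*o (s(o) = (o + 3)*(-7) + 5 = (3 + o)*(-7) + 5 = (-21 - 7*o) + 5 = -16 - 7*o)
(12263 - 1*8119) - s(155) = (12263 - 1*8119) - (-16 - 7*155) = (12263 - 8119) - (-16 - 1085) = 4144 - 1*(-1101) = 4144 + 1101 = 5245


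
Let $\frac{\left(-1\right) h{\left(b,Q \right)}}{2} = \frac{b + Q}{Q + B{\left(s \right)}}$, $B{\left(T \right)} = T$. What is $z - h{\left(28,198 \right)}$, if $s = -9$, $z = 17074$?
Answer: $\frac{3227438}{189} \approx 17076.0$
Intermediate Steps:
$h{\left(b,Q \right)} = - \frac{2 \left(Q + b\right)}{-9 + Q}$ ($h{\left(b,Q \right)} = - 2 \frac{b + Q}{Q - 9} = - 2 \frac{Q + b}{-9 + Q} = - \frac{2 \left(Q + b\right)}{-9 + Q}$)
$z - h{\left(28,198 \right)} = 17074 - \frac{2 \left(\left(-1\right) 198 - 28\right)}{-9 + 198} = 17074 - \frac{2 \left(-198 - 28\right)}{189} = 17074 - 2 \cdot \frac{1}{189} \left(-226\right) = 17074 - - \frac{452}{189} = 17074 + \frac{452}{189} = \frac{3227438}{189}$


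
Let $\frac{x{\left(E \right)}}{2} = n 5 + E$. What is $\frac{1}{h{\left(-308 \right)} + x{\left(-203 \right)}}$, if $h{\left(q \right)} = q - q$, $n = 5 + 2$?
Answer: $- \frac{1}{336} \approx -0.0029762$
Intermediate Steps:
$n = 7$
$h{\left(q \right)} = 0$
$x{\left(E \right)} = 70 + 2 E$ ($x{\left(E \right)} = 2 \left(7 \cdot 5 + E\right) = 2 \left(35 + E\right) = 70 + 2 E$)
$\frac{1}{h{\left(-308 \right)} + x{\left(-203 \right)}} = \frac{1}{0 + \left(70 + 2 \left(-203\right)\right)} = \frac{1}{0 + \left(70 - 406\right)} = \frac{1}{0 - 336} = \frac{1}{-336} = - \frac{1}{336}$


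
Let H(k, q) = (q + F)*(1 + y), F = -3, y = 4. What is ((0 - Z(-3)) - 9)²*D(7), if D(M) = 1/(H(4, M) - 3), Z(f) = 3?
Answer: 144/17 ≈ 8.4706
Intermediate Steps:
H(k, q) = -15 + 5*q (H(k, q) = (q - 3)*(1 + 4) = (-3 + q)*5 = -15 + 5*q)
D(M) = 1/(-18 + 5*M) (D(M) = 1/((-15 + 5*M) - 3) = 1/(-18 + 5*M))
((0 - Z(-3)) - 9)²*D(7) = ((0 - 1*3) - 9)²/(-18 + 5*7) = ((0 - 3) - 9)²/(-18 + 35) = (-3 - 9)²/17 = (-12)²*(1/17) = 144*(1/17) = 144/17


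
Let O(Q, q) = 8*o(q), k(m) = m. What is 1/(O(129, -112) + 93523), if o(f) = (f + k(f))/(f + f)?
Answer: 1/93531 ≈ 1.0692e-5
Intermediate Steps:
o(f) = 1 (o(f) = (f + f)/(f + f) = (2*f)/((2*f)) = (2*f)*(1/(2*f)) = 1)
O(Q, q) = 8 (O(Q, q) = 8*1 = 8)
1/(O(129, -112) + 93523) = 1/(8 + 93523) = 1/93531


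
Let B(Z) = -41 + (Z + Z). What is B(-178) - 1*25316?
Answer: -25713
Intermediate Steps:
B(Z) = -41 + 2*Z
B(-178) - 1*25316 = (-41 + 2*(-178)) - 1*25316 = (-41 - 356) - 25316 = -397 - 25316 = -25713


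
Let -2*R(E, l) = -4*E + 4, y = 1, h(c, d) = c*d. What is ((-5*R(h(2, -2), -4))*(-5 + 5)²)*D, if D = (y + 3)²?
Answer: 0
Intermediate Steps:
D = 16 (D = (1 + 3)² = 4² = 16)
R(E, l) = -2 + 2*E (R(E, l) = -(-4*E + 4)/2 = -(4 - 4*E)/2 = -2 + 2*E)
((-5*R(h(2, -2), -4))*(-5 + 5)²)*D = ((-5*(-2 + 2*(2*(-2))))*(-5 + 5)²)*16 = (-5*(-2 + 2*(-4))*0²)*16 = (-5*(-2 - 8)*0)*16 = (-5*(-10)*0)*16 = (50*0)*16 = 0*16 = 0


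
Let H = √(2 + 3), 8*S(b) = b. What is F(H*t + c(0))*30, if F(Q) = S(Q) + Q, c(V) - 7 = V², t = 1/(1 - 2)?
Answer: 945/4 - 135*√5/4 ≈ 160.78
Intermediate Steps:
S(b) = b/8
H = √5 ≈ 2.2361
t = -1 (t = 1/(-1) = -1)
c(V) = 7 + V²
F(Q) = 9*Q/8 (F(Q) = Q/8 + Q = 9*Q/8)
F(H*t + c(0))*30 = (9*(√5*(-1) + (7 + 0²))/8)*30 = (9*(-√5 + (7 + 0))/8)*30 = (9*(-√5 + 7)/8)*30 = (9*(7 - √5)/8)*30 = (63/8 - 9*√5/8)*30 = 945/4 - 135*√5/4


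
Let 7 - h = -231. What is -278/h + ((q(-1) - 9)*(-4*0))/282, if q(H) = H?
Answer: -139/119 ≈ -1.1681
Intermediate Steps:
h = 238 (h = 7 - 1*(-231) = 7 + 231 = 238)
-278/h + ((q(-1) - 9)*(-4*0))/282 = -278/238 + ((-1 - 9)*(-4*0))/282 = -278*1/238 - 10*0*(1/282) = -139/119 + 0*(1/282) = -139/119 + 0 = -139/119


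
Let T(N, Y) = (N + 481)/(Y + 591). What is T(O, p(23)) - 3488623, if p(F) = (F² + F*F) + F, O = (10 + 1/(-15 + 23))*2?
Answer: -23331908619/6688 ≈ -3.4886e+6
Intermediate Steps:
O = 81/4 (O = (10 + 1/8)*2 = (10 + ⅛)*2 = (81/8)*2 = 81/4 ≈ 20.250)
p(F) = F + 2*F² (p(F) = (F² + F²) + F = 2*F² + F = F + 2*F²)
T(N, Y) = (481 + N)/(591 + Y)
T(O, p(23)) - 3488623 = (481 + 81/4)/(591 + 23*(1 + 2*23)) - 3488623 = (2005/4)/(591 + 23*(1 + 46)) - 3488623 = (2005/4)/(591 + 23*47) - 3488623 = (2005/4)/(591 + 1081) - 3488623 = (2005/4)/1672 - 3488623 = (1/1672)*(2005/4) - 3488623 = 2005/6688 - 3488623 = -23331908619/6688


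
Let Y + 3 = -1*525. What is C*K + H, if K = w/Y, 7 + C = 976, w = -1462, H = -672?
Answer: 176977/88 ≈ 2011.1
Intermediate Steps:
Y = -528 (Y = -3 - 1*525 = -3 - 525 = -528)
C = 969 (C = -7 + 976 = 969)
K = 731/264 (K = -1462/(-528) = -1462*(-1/528) = 731/264 ≈ 2.7689)
C*K + H = 969*(731/264) - 672 = 236113/88 - 672 = 176977/88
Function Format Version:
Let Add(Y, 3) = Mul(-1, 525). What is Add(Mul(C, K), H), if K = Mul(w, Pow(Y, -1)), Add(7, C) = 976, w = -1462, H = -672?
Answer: Rational(176977, 88) ≈ 2011.1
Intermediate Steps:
Y = -528 (Y = Add(-3, Mul(-1, 525)) = Add(-3, -525) = -528)
C = 969 (C = Add(-7, 976) = 969)
K = Rational(731, 264) (K = Mul(-1462, Pow(-528, -1)) = Mul(-1462, Rational(-1, 528)) = Rational(731, 264) ≈ 2.7689)
Add(Mul(C, K), H) = Add(Mul(969, Rational(731, 264)), -672) = Add(Rational(236113, 88), -672) = Rational(176977, 88)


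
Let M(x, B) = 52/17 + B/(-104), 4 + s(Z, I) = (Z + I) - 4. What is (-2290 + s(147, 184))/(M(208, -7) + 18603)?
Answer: -3477656/32895631 ≈ -0.10572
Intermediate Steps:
s(Z, I) = -8 + I + Z (s(Z, I) = -4 + ((Z + I) - 4) = -4 + ((I + Z) - 4) = -4 + (-4 + I + Z) = -8 + I + Z)
M(x, B) = 52/17 - B/104 (M(x, B) = 52*(1/17) + B*(-1/104) = 52/17 - B/104)
(-2290 + s(147, 184))/(M(208, -7) + 18603) = (-2290 + (-8 + 184 + 147))/((52/17 - 1/104*(-7)) + 18603) = (-2290 + 323)/((52/17 + 7/104) + 18603) = -1967/(5527/1768 + 18603) = -1967/32895631/1768 = -1967*1768/32895631 = -3477656/32895631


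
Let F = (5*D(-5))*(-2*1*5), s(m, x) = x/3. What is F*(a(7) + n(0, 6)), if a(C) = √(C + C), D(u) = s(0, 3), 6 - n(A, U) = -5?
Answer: -550 - 50*√14 ≈ -737.08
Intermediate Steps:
s(m, x) = x/3 (s(m, x) = x*(⅓) = x/3)
n(A, U) = 11 (n(A, U) = 6 - 1*(-5) = 6 + 5 = 11)
D(u) = 1 (D(u) = (⅓)*3 = 1)
a(C) = √2*√C (a(C) = √(2*C) = √2*√C)
F = -50 (F = (5*1)*(-2*1*5) = 5*(-2*5) = 5*(-10) = -50)
F*(a(7) + n(0, 6)) = -50*(√2*√7 + 11) = -50*(√14 + 11) = -50*(11 + √14) = -550 - 50*√14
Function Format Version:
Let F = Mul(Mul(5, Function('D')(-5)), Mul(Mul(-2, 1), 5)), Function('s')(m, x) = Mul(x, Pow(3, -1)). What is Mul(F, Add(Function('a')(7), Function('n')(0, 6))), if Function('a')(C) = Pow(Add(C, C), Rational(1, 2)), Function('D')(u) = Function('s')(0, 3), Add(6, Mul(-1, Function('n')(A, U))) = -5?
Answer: Add(-550, Mul(-50, Pow(14, Rational(1, 2)))) ≈ -737.08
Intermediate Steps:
Function('s')(m, x) = Mul(Rational(1, 3), x) (Function('s')(m, x) = Mul(x, Rational(1, 3)) = Mul(Rational(1, 3), x))
Function('n')(A, U) = 11 (Function('n')(A, U) = Add(6, Mul(-1, -5)) = Add(6, 5) = 11)
Function('D')(u) = 1 (Function('D')(u) = Mul(Rational(1, 3), 3) = 1)
Function('a')(C) = Mul(Pow(2, Rational(1, 2)), Pow(C, Rational(1, 2))) (Function('a')(C) = Pow(Mul(2, C), Rational(1, 2)) = Mul(Pow(2, Rational(1, 2)), Pow(C, Rational(1, 2))))
F = -50 (F = Mul(Mul(5, 1), Mul(Mul(-2, 1), 5)) = Mul(5, Mul(-2, 5)) = Mul(5, -10) = -50)
Mul(F, Add(Function('a')(7), Function('n')(0, 6))) = Mul(-50, Add(Mul(Pow(2, Rational(1, 2)), Pow(7, Rational(1, 2))), 11)) = Mul(-50, Add(Pow(14, Rational(1, 2)), 11)) = Mul(-50, Add(11, Pow(14, Rational(1, 2)))) = Add(-550, Mul(-50, Pow(14, Rational(1, 2))))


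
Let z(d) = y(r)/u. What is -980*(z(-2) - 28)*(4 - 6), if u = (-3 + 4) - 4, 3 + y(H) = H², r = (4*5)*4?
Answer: -12702760/3 ≈ -4.2343e+6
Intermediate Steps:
r = 80 (r = 20*4 = 80)
y(H) = -3 + H²
u = -3 (u = 1 - 4 = -3)
z(d) = -6397/3 (z(d) = (-3 + 80²)/(-3) = (-3 + 6400)*(-⅓) = 6397*(-⅓) = -6397/3)
-980*(z(-2) - 28)*(4 - 6) = -980*(-6397/3 - 28)*(4 - 6) = -(-6351380)*(-2)/3 = -980*12962/3 = -12702760/3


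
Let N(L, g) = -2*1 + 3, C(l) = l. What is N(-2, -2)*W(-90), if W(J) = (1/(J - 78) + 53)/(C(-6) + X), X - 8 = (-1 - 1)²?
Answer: 8903/1008 ≈ 8.8323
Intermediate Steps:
N(L, g) = 1 (N(L, g) = -2 + 3 = 1)
X = 12 (X = 8 + (-1 - 1)² = 8 + (-2)² = 8 + 4 = 12)
W(J) = 53/6 + 1/(6*(-78 + J)) (W(J) = (1/(J - 78) + 53)/(-6 + 12) = (1/(-78 + J) + 53)/6 = (53 + 1/(-78 + J))*(⅙) = 53/6 + 1/(6*(-78 + J)))
N(-2, -2)*W(-90) = 1*((-4133 + 53*(-90))/(6*(-78 - 90))) = 1*((⅙)*(-4133 - 4770)/(-168)) = 1*((⅙)*(-1/168)*(-8903)) = 1*(8903/1008) = 8903/1008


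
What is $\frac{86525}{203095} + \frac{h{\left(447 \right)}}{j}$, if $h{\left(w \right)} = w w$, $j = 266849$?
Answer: $\frac{12733863716}{10839139531} \approx 1.1748$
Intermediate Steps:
$h{\left(w \right)} = w^{2}$
$\frac{86525}{203095} + \frac{h{\left(447 \right)}}{j} = \frac{86525}{203095} + \frac{447^{2}}{266849} = 86525 \cdot \frac{1}{203095} + 199809 \cdot \frac{1}{266849} = \frac{17305}{40619} + \frac{199809}{266849} = \frac{12733863716}{10839139531}$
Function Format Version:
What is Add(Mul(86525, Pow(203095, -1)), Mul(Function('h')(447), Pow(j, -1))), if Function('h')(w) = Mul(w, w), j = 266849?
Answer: Rational(12733863716, 10839139531) ≈ 1.1748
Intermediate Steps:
Function('h')(w) = Pow(w, 2)
Add(Mul(86525, Pow(203095, -1)), Mul(Function('h')(447), Pow(j, -1))) = Add(Mul(86525, Pow(203095, -1)), Mul(Pow(447, 2), Pow(266849, -1))) = Add(Mul(86525, Rational(1, 203095)), Mul(199809, Rational(1, 266849))) = Add(Rational(17305, 40619), Rational(199809, 266849)) = Rational(12733863716, 10839139531)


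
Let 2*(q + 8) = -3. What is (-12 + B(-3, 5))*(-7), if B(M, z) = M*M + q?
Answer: 175/2 ≈ 87.500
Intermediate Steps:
q = -19/2 (q = -8 + (1/2)*(-3) = -8 - 3/2 = -19/2 ≈ -9.5000)
B(M, z) = -19/2 + M**2 (B(M, z) = M*M - 19/2 = M**2 - 19/2 = -19/2 + M**2)
(-12 + B(-3, 5))*(-7) = (-12 + (-19/2 + (-3)**2))*(-7) = (-12 + (-19/2 + 9))*(-7) = (-12 - 1/2)*(-7) = -25/2*(-7) = 175/2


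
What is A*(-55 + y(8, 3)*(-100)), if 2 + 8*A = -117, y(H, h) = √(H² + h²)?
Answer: 6545/8 + 2975*√73/2 ≈ 13527.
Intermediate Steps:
A = -119/8 (A = -¼ + (⅛)*(-117) = -¼ - 117/8 = -119/8 ≈ -14.875)
A*(-55 + y(8, 3)*(-100)) = -119*(-55 + √(8² + 3²)*(-100))/8 = -119*(-55 + √(64 + 9)*(-100))/8 = -119*(-55 + √73*(-100))/8 = -119*(-55 - 100*√73)/8 = 6545/8 + 2975*√73/2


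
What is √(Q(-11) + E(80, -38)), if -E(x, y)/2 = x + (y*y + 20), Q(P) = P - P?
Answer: 4*I*√193 ≈ 55.57*I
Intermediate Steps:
Q(P) = 0
E(x, y) = -40 - 2*x - 2*y² (E(x, y) = -2*(x + (y*y + 20)) = -2*(x + (y² + 20)) = -2*(x + (20 + y²)) = -2*(20 + x + y²) = -40 - 2*x - 2*y²)
√(Q(-11) + E(80, -38)) = √(0 + (-40 - 2*80 - 2*(-38)²)) = √(0 + (-40 - 160 - 2*1444)) = √(0 + (-40 - 160 - 2888)) = √(0 - 3088) = √(-3088) = 4*I*√193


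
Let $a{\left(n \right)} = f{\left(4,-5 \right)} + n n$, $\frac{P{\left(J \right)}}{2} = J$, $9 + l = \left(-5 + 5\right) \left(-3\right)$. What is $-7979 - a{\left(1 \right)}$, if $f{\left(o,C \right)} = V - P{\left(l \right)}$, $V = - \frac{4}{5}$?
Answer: $- \frac{39986}{5} \approx -7997.2$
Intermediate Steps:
$l = -9$ ($l = -9 + \left(-5 + 5\right) \left(-3\right) = -9 + 0 \left(-3\right) = -9 + 0 = -9$)
$P{\left(J \right)} = 2 J$
$V = - \frac{4}{5}$ ($V = \left(-4\right) \frac{1}{5} = - \frac{4}{5} \approx -0.8$)
$f{\left(o,C \right)} = \frac{86}{5}$ ($f{\left(o,C \right)} = - \frac{4}{5} - 2 \left(-9\right) = - \frac{4}{5} - -18 = - \frac{4}{5} + 18 = \frac{86}{5}$)
$a{\left(n \right)} = \frac{86}{5} + n^{2}$ ($a{\left(n \right)} = \frac{86}{5} + n n = \frac{86}{5} + n^{2}$)
$-7979 - a{\left(1 \right)} = -7979 - \left(\frac{86}{5} + 1^{2}\right) = -7979 - \left(\frac{86}{5} + 1\right) = -7979 - \frac{91}{5} = - \frac{39986}{5}$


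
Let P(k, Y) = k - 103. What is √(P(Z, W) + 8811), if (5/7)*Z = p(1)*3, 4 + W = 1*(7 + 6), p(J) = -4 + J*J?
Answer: √217385/5 ≈ 93.249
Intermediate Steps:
p(J) = -4 + J²
W = 9 (W = -4 + 1*(7 + 6) = -4 + 1*13 = -4 + 13 = 9)
Z = -63/5 (Z = 7*((-4 + 1²)*3)/5 = 7*((-4 + 1)*3)/5 = 7*(-3*3)/5 = (7/5)*(-9) = -63/5 ≈ -12.600)
P(k, Y) = -103 + k
√(P(Z, W) + 8811) = √((-103 - 63/5) + 8811) = √(-578/5 + 8811) = √(43477/5) = √217385/5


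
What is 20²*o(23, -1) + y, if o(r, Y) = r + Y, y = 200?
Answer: 9000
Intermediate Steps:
o(r, Y) = Y + r
20²*o(23, -1) + y = 20²*(-1 + 23) + 200 = 400*22 + 200 = 8800 + 200 = 9000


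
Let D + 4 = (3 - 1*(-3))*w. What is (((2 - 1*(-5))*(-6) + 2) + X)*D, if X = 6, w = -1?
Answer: 340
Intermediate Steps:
D = -10 (D = -4 + (3 - 1*(-3))*(-1) = -4 + (3 + 3)*(-1) = -4 + 6*(-1) = -4 - 6 = -10)
(((2 - 1*(-5))*(-6) + 2) + X)*D = (((2 - 1*(-5))*(-6) + 2) + 6)*(-10) = (((2 + 5)*(-6) + 2) + 6)*(-10) = ((7*(-6) + 2) + 6)*(-10) = ((-42 + 2) + 6)*(-10) = (-40 + 6)*(-10) = -34*(-10) = 340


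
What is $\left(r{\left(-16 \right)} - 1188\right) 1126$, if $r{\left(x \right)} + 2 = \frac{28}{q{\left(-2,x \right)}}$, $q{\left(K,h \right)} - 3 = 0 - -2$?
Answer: $- \frac{6668172}{5} \approx -1.3336 \cdot 10^{6}$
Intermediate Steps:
$q{\left(K,h \right)} = 5$ ($q{\left(K,h \right)} = 3 + \left(0 - -2\right) = 3 + \left(0 + 2\right) = 3 + 2 = 5$)
$r{\left(x \right)} = \frac{18}{5}$ ($r{\left(x \right)} = -2 + \frac{28}{5} = \frac{18}{5}$)
$\left(r{\left(-16 \right)} - 1188\right) 1126 = \left(\frac{18}{5} - 1188\right) 1126 = \left(- \frac{5922}{5}\right) 1126 = - \frac{6668172}{5}$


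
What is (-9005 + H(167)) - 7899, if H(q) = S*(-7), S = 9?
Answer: -16967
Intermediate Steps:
H(q) = -63 (H(q) = 9*(-7) = -63)
(-9005 + H(167)) - 7899 = (-9005 - 63) - 7899 = -9068 - 7899 = -16967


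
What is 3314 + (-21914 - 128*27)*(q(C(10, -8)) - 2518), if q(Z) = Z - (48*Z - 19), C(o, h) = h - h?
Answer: 63402944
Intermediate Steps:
C(o, h) = 0
q(Z) = 19 - 47*Z (q(Z) = Z - (-19 + 48*Z) = Z + (19 - 48*Z) = 19 - 47*Z)
3314 + (-21914 - 128*27)*(q(C(10, -8)) - 2518) = 3314 + (-21914 - 128*27)*((19 - 47*0) - 2518) = 3314 + (-21914 - 3456)*((19 + 0) - 2518) = 3314 - 25370*(19 - 2518) = 3314 - 25370*(-2499) = 3314 + 63399630 = 63402944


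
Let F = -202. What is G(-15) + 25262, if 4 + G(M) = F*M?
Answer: 28288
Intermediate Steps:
G(M) = -4 - 202*M
G(-15) + 25262 = (-4 - 202*(-15)) + 25262 = (-4 + 3030) + 25262 = 3026 + 25262 = 28288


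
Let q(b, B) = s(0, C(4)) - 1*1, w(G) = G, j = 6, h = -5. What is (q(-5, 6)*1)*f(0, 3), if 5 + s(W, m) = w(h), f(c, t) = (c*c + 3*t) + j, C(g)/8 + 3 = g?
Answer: -165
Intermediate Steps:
C(g) = -24 + 8*g
f(c, t) = 6 + c² + 3*t (f(c, t) = (c*c + 3*t) + 6 = (c² + 3*t) + 6 = 6 + c² + 3*t)
s(W, m) = -10 (s(W, m) = -5 - 5 = -10)
q(b, B) = -11 (q(b, B) = -10 - 1*1 = -10 - 1 = -11)
(q(-5, 6)*1)*f(0, 3) = (-11*1)*(6 + 0² + 3*3) = -11*(6 + 0 + 9) = -11*15 = -165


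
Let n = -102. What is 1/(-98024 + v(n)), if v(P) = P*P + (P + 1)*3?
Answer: -1/87923 ≈ -1.1374e-5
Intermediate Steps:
v(P) = 3 + P**2 + 3*P (v(P) = P**2 + (1 + P)*3 = P**2 + (3 + 3*P) = 3 + P**2 + 3*P)
1/(-98024 + v(n)) = 1/(-98024 + (3 + (-102)**2 + 3*(-102))) = 1/(-98024 + (3 + 10404 - 306)) = 1/(-98024 + 10101) = 1/(-87923) = -1/87923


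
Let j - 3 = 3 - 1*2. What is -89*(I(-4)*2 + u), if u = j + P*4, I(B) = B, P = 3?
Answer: -712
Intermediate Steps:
j = 4 (j = 3 + (3 - 1*2) = 3 + (3 - 2) = 3 + 1 = 4)
u = 16 (u = 4 + 3*4 = 4 + 12 = 16)
-89*(I(-4)*2 + u) = -89*(-4*2 + 16) = -89*(-8 + 16) = -89*8 = -712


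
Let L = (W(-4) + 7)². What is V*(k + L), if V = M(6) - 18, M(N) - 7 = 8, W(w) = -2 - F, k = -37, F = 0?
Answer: 36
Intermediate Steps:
W(w) = -2 (W(w) = -2 - 1*0 = -2 + 0 = -2)
M(N) = 15 (M(N) = 7 + 8 = 15)
L = 25 (L = (-2 + 7)² = 5² = 25)
V = -3 (V = 15 - 18 = -3)
V*(k + L) = -3*(-37 + 25) = -3*(-12) = 36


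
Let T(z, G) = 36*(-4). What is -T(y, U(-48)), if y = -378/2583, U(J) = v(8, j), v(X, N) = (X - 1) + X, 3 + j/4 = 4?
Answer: 144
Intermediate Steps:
j = 4 (j = -12 + 4*4 = -12 + 16 = 4)
v(X, N) = -1 + 2*X (v(X, N) = (-1 + X) + X = -1 + 2*X)
U(J) = 15 (U(J) = -1 + 2*8 = -1 + 16 = 15)
y = -6/41 (y = -378*1/2583 = -6/41 ≈ -0.14634)
T(z, G) = -144
-T(y, U(-48)) = -1*(-144) = 144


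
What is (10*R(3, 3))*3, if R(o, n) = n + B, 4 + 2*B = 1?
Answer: 45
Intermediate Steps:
B = -3/2 (B = -2 + (½)*1 = -2 + ½ = -3/2 ≈ -1.5000)
R(o, n) = -3/2 + n (R(o, n) = n - 3/2 = -3/2 + n)
(10*R(3, 3))*3 = (10*(-3/2 + 3))*3 = (10*(3/2))*3 = 15*3 = 45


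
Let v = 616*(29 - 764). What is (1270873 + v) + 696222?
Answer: 1514335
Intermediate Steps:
v = -452760 (v = 616*(-735) = -452760)
(1270873 + v) + 696222 = (1270873 - 452760) + 696222 = 818113 + 696222 = 1514335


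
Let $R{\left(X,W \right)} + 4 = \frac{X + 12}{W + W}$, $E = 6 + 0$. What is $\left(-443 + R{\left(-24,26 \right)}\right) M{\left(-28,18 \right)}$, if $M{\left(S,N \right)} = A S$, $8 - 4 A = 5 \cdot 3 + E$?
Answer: $-40698$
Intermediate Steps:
$E = 6$
$R{\left(X,W \right)} = -4 + \frac{12 + X}{2 W}$ ($R{\left(X,W \right)} = -4 + \frac{X + 12}{W + W} = -4 + \frac{12 + X}{2 W}$)
$A = - \frac{13}{4}$ ($A = 2 - \frac{5 \cdot 3 + 6}{4} = 2 - \frac{15 + 6}{4} = 2 - \frac{21}{4} = - \frac{13}{4} \approx -3.25$)
$M{\left(S,N \right)} = - \frac{13 S}{4}$
$\left(-443 + R{\left(-24,26 \right)}\right) M{\left(-28,18 \right)} = \left(-443 + \frac{12 - 24 - 208}{2 \cdot 26}\right) \left(\left(- \frac{13}{4}\right) \left(-28\right)\right) = \left(-443 + \frac{1}{2} \cdot \frac{1}{26} \left(12 - 24 - 208\right)\right) 91 = \left(-443 + \frac{1}{2} \cdot \frac{1}{26} \left(-220\right)\right) 91 = \left(-443 - \frac{55}{13}\right) 91 = \left(- \frac{5814}{13}\right) 91 = -40698$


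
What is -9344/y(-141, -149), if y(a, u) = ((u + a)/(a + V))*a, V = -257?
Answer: 1859456/20445 ≈ 90.949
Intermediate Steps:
y(a, u) = a*(a + u)/(-257 + a) (y(a, u) = ((u + a)/(a - 257))*a = ((a + u)/(-257 + a))*a = a*(a + u)/(-257 + a))
-9344/y(-141, -149) = -9344*(-(-257 - 141)/(141*(-141 - 149))) = -9344/((-141*(-290)/(-398))) = -9344/((-141*(-1/398)*(-290))) = -9344/(-20445/199) = -9344*(-199/20445) = 1859456/20445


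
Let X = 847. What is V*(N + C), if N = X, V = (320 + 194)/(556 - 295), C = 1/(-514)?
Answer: 48373/29 ≈ 1668.0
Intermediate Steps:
C = -1/514 ≈ -0.0019455
V = 514/261 ≈ 1.9693
N = 847
V*(N + C) = 514*(847 - 1/514)/261 = (514/261)*(435357/514) = 48373/29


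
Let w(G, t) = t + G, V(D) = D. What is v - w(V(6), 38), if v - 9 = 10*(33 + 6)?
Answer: 355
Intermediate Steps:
w(G, t) = G + t
v = 399 (v = 9 + 10*(33 + 6) = 9 + 10*39 = 9 + 390 = 399)
v - w(V(6), 38) = 399 - (6 + 38) = 399 - 1*44 = 399 - 44 = 355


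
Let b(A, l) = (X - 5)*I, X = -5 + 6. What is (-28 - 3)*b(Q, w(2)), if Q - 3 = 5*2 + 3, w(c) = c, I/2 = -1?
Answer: -248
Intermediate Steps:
I = -2 (I = 2*(-1) = -2)
X = 1
Q = 16 (Q = 3 + (5*2 + 3) = 3 + (10 + 3) = 3 + 13 = 16)
b(A, l) = 8 (b(A, l) = (1 - 5)*(-2) = -4*(-2) = 8)
(-28 - 3)*b(Q, w(2)) = (-28 - 3)*8 = -31*8 = -248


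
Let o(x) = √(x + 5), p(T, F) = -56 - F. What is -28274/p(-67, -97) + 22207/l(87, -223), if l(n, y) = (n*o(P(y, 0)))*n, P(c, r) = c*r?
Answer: -28274/41 + 22207*√5/37845 ≈ -688.30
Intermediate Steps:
o(x) = √(5 + x)
l(n, y) = √5*n² (l(n, y) = (n*√(5 + y*0))*n = (n*√(5 + 0))*n = (n*√5)*n = √5*n²)
-28274/p(-67, -97) + 22207/l(87, -223) = -28274/(-56 - 1*(-97)) + 22207/((√5*87²)) = -28274/(-56 + 97) + 22207/((√5*7569)) = -28274/41 + 22207/((7569*√5)) = -28274*1/41 + 22207*(√5/37845) = -28274/41 + 22207*√5/37845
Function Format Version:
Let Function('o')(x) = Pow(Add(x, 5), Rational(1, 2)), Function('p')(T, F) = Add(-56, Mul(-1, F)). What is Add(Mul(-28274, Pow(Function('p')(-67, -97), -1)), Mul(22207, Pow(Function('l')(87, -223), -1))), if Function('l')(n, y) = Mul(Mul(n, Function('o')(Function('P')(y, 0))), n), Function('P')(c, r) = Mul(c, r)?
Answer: Add(Rational(-28274, 41), Mul(Rational(22207, 37845), Pow(5, Rational(1, 2)))) ≈ -688.30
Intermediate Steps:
Function('o')(x) = Pow(Add(5, x), Rational(1, 2))
Function('l')(n, y) = Mul(Pow(5, Rational(1, 2)), Pow(n, 2)) (Function('l')(n, y) = Mul(Mul(n, Pow(Add(5, Mul(y, 0)), Rational(1, 2))), n) = Mul(Mul(n, Pow(Add(5, 0), Rational(1, 2))), n) = Mul(Mul(n, Pow(5, Rational(1, 2))), n) = Mul(Pow(5, Rational(1, 2)), Pow(n, 2)))
Add(Mul(-28274, Pow(Function('p')(-67, -97), -1)), Mul(22207, Pow(Function('l')(87, -223), -1))) = Add(Mul(-28274, Pow(Add(-56, Mul(-1, -97)), -1)), Mul(22207, Pow(Mul(Pow(5, Rational(1, 2)), Pow(87, 2)), -1))) = Add(Mul(-28274, Pow(Add(-56, 97), -1)), Mul(22207, Pow(Mul(Pow(5, Rational(1, 2)), 7569), -1))) = Add(Mul(-28274, Pow(41, -1)), Mul(22207, Pow(Mul(7569, Pow(5, Rational(1, 2))), -1))) = Add(Mul(-28274, Rational(1, 41)), Mul(22207, Mul(Rational(1, 37845), Pow(5, Rational(1, 2))))) = Add(Rational(-28274, 41), Mul(Rational(22207, 37845), Pow(5, Rational(1, 2))))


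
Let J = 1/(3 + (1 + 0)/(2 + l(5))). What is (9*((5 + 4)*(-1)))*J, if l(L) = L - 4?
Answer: -243/10 ≈ -24.300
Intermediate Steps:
l(L) = -4 + L
J = 3/10 (J = 1/(3 + (1 + 0)/(2 + (-4 + 5))) = 1/(3 + 1/(2 + 1)) = 1/(3 + 1/3) = 1/(3 + 1*(⅓)) = 1/(3 + ⅓) = 1/(10/3) = 3/10 ≈ 0.30000)
(9*((5 + 4)*(-1)))*J = (9*((5 + 4)*(-1)))*(3/10) = (9*(9*(-1)))*(3/10) = (9*(-9))*(3/10) = -81*3/10 = -243/10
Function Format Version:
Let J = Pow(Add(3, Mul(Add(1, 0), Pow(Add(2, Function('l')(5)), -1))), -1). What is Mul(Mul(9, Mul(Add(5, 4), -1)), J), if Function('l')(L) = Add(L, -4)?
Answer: Rational(-243, 10) ≈ -24.300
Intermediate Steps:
Function('l')(L) = Add(-4, L)
J = Rational(3, 10) (J = Pow(Add(3, Mul(Add(1, 0), Pow(Add(2, Add(-4, 5)), -1))), -1) = Pow(Add(3, Mul(1, Pow(Add(2, 1), -1))), -1) = Pow(Add(3, Mul(1, Pow(3, -1))), -1) = Pow(Add(3, Mul(1, Rational(1, 3))), -1) = Pow(Add(3, Rational(1, 3)), -1) = Pow(Rational(10, 3), -1) = Rational(3, 10) ≈ 0.30000)
Mul(Mul(9, Mul(Add(5, 4), -1)), J) = Mul(Mul(9, Mul(Add(5, 4), -1)), Rational(3, 10)) = Mul(Mul(9, Mul(9, -1)), Rational(3, 10)) = Mul(Mul(9, -9), Rational(3, 10)) = Mul(-81, Rational(3, 10)) = Rational(-243, 10)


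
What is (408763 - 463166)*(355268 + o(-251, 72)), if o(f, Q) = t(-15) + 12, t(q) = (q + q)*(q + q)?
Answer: -19377260540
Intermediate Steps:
t(q) = 4*q**2 (t(q) = (2*q)*(2*q) = 4*q**2)
o(f, Q) = 912 (o(f, Q) = 4*(-15)**2 + 12 = 4*225 + 12 = 900 + 12 = 912)
(408763 - 463166)*(355268 + o(-251, 72)) = (408763 - 463166)*(355268 + 912) = -54403*356180 = -19377260540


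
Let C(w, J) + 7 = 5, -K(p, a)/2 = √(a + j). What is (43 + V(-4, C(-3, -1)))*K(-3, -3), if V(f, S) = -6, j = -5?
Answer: -148*I*√2 ≈ -209.3*I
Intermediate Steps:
K(p, a) = -2*√(-5 + a) (K(p, a) = -2*√(a - 5) = -2*√(-5 + a))
C(w, J) = -2 (C(w, J) = -7 + 5 = -2)
(43 + V(-4, C(-3, -1)))*K(-3, -3) = (43 - 6)*(-2*√(-5 - 3)) = 37*(-4*I*√2) = -148*I*√2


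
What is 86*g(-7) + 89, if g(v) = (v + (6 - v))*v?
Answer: -3523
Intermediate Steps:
g(v) = 6*v
86*g(-7) + 89 = 86*(6*(-7)) + 89 = 86*(-42) + 89 = -3612 + 89 = -3523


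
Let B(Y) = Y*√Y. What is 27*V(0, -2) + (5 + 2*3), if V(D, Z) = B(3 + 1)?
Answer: 227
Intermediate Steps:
B(Y) = Y^(3/2)
V(D, Z) = 8 (V(D, Z) = (3 + 1)^(3/2) = 4^(3/2) = 8)
27*V(0, -2) + (5 + 2*3) = 27*8 + (5 + 2*3) = 216 + (5 + 6) = 216 + 11 = 227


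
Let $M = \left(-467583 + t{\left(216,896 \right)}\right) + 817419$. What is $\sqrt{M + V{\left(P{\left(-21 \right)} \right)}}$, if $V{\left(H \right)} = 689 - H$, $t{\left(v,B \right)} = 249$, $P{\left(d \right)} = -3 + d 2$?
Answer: $\sqrt{350819} \approx 592.3$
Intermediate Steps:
$P{\left(d \right)} = -3 + 2 d$
$M = 350085$ ($M = \left(-467583 + 249\right) + 817419 = -467334 + 817419 = 350085$)
$\sqrt{M + V{\left(P{\left(-21 \right)} \right)}} = \sqrt{350085 + \left(689 - \left(-3 + 2 \left(-21\right)\right)\right)} = \sqrt{350085 + \left(689 - \left(-3 - 42\right)\right)} = \sqrt{350085 + \left(689 - -45\right)} = \sqrt{350085 + \left(689 + 45\right)} = \sqrt{350085 + 734} = \sqrt{350819}$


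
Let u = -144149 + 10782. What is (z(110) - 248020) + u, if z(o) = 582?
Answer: -380805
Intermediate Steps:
u = -133367
(z(110) - 248020) + u = (582 - 248020) - 133367 = -247438 - 133367 = -380805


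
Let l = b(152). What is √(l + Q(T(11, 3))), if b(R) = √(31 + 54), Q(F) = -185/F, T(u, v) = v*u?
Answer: √(-6105 + 1089*√85)/33 ≈ 1.9009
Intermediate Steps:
T(u, v) = u*v
b(R) = √85
l = √85 ≈ 9.2195
√(l + Q(T(11, 3))) = √(√85 - 185/(11*3)) = √(√85 - 185/33) = √(-185/33 + √85)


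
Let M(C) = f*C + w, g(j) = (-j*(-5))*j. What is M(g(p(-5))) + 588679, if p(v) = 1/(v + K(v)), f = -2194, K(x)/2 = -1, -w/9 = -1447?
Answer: 29472428/49 ≈ 6.0148e+5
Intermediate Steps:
w = 13023 (w = -9*(-1447) = 13023)
K(x) = -2 (K(x) = 2*(-1) = -2)
p(v) = 1/(-2 + v) (p(v) = 1/(v - 2) = 1/(-2 + v))
g(j) = 5*j**2 (g(j) = (5*j)*j = 5*j**2)
M(C) = 13023 - 2194*C (M(C) = -2194*C + 13023 = 13023 - 2194*C)
M(g(p(-5))) + 588679 = (13023 - 10970*(1/(-2 - 5))**2) + 588679 = (13023 - 10970*(1/(-7))**2) + 588679 = (13023 - 10970*(-1/7)**2) + 588679 = (13023 - 10970/49) + 588679 = 627157/49 + 588679 = 29472428/49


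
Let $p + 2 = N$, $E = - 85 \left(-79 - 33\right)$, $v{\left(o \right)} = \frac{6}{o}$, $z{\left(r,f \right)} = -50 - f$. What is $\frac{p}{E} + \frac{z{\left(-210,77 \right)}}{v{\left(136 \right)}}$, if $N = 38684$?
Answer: $- \frac{5864191}{2040} \approx -2874.6$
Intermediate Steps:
$E = 9520$ ($E = \left(-85\right) \left(-112\right) = 9520$)
$p = 38682$ ($p = -2 + 38684 = 38682$)
$\frac{p}{E} + \frac{z{\left(-210,77 \right)}}{v{\left(136 \right)}} = \frac{38682}{9520} + \frac{-50 - 77}{6 \cdot \frac{1}{136}} = 38682 \cdot \frac{1}{9520} + \frac{-50 - 77}{6 \cdot \frac{1}{136}} = \frac{2763}{680} - \frac{127}{\frac{3}{68}} = \frac{2763}{680} - \frac{8636}{3} = - \frac{5864191}{2040}$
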